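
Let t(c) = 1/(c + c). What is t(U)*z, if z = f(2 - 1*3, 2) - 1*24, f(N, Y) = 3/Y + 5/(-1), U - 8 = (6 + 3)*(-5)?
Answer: 55/148 ≈ 0.37162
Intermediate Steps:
U = -37 (U = 8 + (6 + 3)*(-5) = 8 + 9*(-5) = 8 - 45 = -37)
f(N, Y) = -5 + 3/Y (f(N, Y) = 3/Y + 5*(-1) = 3/Y - 5 = -5 + 3/Y)
z = -55/2 (z = (-5 + 3/2) - 1*24 = (-5 + 3*(½)) - 24 = (-5 + 3/2) - 24 = -7/2 - 24 = -55/2 ≈ -27.500)
t(c) = 1/(2*c)
t(U)*z = ((½)/(-37))*(-55/2) = ((½)*(-1/37))*(-55/2) = -1/74*(-55/2) = 55/148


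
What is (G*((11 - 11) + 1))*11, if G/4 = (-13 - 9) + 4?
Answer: -792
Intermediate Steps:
G = -72 (G = 4*((-13 - 9) + 4) = 4*(-22 + 4) = 4*(-18) = -72)
(G*((11 - 11) + 1))*11 = -72*((11 - 11) + 1)*11 = -72*(0 + 1)*11 = -72*1*11 = -72*11 = -792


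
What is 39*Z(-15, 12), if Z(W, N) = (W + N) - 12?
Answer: -585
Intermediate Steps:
Z(W, N) = -12 + N + W (Z(W, N) = (N + W) - 12 = -12 + N + W)
39*Z(-15, 12) = 39*(-12 + 12 - 15) = 39*(-15) = -585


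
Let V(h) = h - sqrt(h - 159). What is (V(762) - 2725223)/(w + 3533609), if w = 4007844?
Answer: -2724461/7541453 - 3*sqrt(67)/7541453 ≈ -0.36127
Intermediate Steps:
V(h) = h - sqrt(-159 + h)
(V(762) - 2725223)/(w + 3533609) = ((762 - sqrt(-159 + 762)) - 2725223)/(4007844 + 3533609) = ((762 - sqrt(603)) - 2725223)/7541453 = ((762 - 3*sqrt(67)) - 2725223)*(1/7541453) = (-2724461 - 3*sqrt(67))*(1/7541453) = -2724461/7541453 - 3*sqrt(67)/7541453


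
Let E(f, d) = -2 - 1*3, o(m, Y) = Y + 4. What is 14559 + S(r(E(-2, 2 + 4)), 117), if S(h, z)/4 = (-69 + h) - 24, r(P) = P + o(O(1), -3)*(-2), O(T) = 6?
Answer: 14159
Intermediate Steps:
o(m, Y) = 4 + Y
E(f, d) = -5 (E(f, d) = -2 - 3 = -5)
r(P) = -2 + P (r(P) = P + (4 - 3)*(-2) = P + 1*(-2) = P - 2 = -2 + P)
S(h, z) = -372 + 4*h (S(h, z) = 4*((-69 + h) - 24) = 4*(-93 + h) = -372 + 4*h)
14559 + S(r(E(-2, 2 + 4)), 117) = 14559 + (-372 + 4*(-2 - 5)) = 14559 + (-372 + 4*(-7)) = 14559 + (-372 - 28) = 14559 - 400 = 14159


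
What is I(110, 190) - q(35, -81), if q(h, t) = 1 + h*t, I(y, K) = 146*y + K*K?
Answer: 54994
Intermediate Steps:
I(y, K) = K² + 146*y (I(y, K) = 146*y + K² = K² + 146*y)
I(110, 190) - q(35, -81) = (190² + 146*110) - (1 + 35*(-81)) = (36100 + 16060) - (1 - 2835) = 52160 - 1*(-2834) = 52160 + 2834 = 54994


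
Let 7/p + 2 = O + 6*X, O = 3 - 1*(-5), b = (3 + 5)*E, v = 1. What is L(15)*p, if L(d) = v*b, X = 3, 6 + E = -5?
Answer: -77/3 ≈ -25.667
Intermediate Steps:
E = -11 (E = -6 - 5 = -11)
b = -88 (b = (3 + 5)*(-11) = 8*(-11) = -88)
O = 8 (O = 3 + 5 = 8)
p = 7/24 (p = 7/(-2 + (8 + 6*3)) = 7/(-2 + (8 + 18)) = 7/(-2 + 26) = 7/24 ≈ 0.29167)
L(d) = -88 (L(d) = 1*(-88) = -88)
L(15)*p = -88*7/24 = -77/3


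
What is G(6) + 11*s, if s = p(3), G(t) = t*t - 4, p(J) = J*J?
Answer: 131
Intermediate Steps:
p(J) = J**2
G(t) = -4 + t**2 (G(t) = t**2 - 4 = -4 + t**2)
s = 9 (s = 3**2 = 9)
G(6) + 11*s = (-4 + 6**2) + 11*9 = (-4 + 36) + 99 = 32 + 99 = 131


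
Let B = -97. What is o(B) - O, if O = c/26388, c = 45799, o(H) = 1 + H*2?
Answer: -5138683/26388 ≈ -194.74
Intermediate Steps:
o(H) = 1 + 2*H
O = 45799/26388 ≈ 1.7356
o(B) - O = (1 + 2*(-97)) - 1*45799/26388 = (1 - 194) - 45799/26388 = -193 - 45799/26388 = -5138683/26388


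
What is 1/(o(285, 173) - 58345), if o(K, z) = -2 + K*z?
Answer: -1/9042 ≈ -0.00011060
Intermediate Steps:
1/(o(285, 173) - 58345) = 1/((-2 + 285*173) - 58345) = 1/((-2 + 49305) - 58345) = 1/(49303 - 58345) = 1/(-9042) = -1/9042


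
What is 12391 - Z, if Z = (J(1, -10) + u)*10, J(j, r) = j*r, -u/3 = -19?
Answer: 11921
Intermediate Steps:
u = 57 (u = -3*(-19) = 57)
Z = 470 (Z = (1*(-10) + 57)*10 = (-10 + 57)*10 = 47*10 = 470)
12391 - Z = 12391 - 1*470 = 12391 - 470 = 11921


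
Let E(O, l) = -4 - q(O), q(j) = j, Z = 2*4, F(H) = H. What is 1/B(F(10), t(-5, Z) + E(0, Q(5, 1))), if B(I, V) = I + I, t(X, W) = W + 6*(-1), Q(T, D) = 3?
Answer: 1/20 ≈ 0.050000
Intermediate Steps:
Z = 8
E(O, l) = -4 - O
t(X, W) = -6 + W (t(X, W) = W - 6 = -6 + W)
B(I, V) = 2*I
1/B(F(10), t(-5, Z) + E(0, Q(5, 1))) = 1/(2*10) = 1/20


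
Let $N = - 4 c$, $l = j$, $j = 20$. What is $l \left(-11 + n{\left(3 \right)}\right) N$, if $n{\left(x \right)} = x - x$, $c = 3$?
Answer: $2640$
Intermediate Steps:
$n{\left(x \right)} = 0$
$l = 20$
$N = -12$ ($N = \left(-4\right) 3 = -12$)
$l \left(-11 + n{\left(3 \right)}\right) N = 20 \left(-11 + 0\right) \left(-12\right) = 20 \left(-11\right) \left(-12\right) = \left(-220\right) \left(-12\right) = 2640$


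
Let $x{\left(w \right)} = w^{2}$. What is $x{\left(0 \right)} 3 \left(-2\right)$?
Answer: $0$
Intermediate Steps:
$x{\left(0 \right)} 3 \left(-2\right) = 0^{2} \cdot 3 \left(-2\right) = 0 \cdot 3 \left(-2\right) = 0 \left(-2\right) = 0$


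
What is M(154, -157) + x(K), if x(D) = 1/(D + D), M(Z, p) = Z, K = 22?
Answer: 6777/44 ≈ 154.02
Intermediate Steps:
x(D) = 1/(2*D)
M(154, -157) + x(K) = 154 + (½)/22 = 154 + (½)*(1/22) = 154 + 1/44 = 6777/44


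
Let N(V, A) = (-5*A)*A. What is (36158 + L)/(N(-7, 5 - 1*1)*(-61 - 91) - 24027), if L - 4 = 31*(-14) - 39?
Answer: -35689/11867 ≈ -3.0074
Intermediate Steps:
N(V, A) = -5*A²
L = -469 (L = 4 + (31*(-14) - 39) = 4 + (-434 - 39) = 4 - 473 = -469)
(36158 + L)/(N(-7, 5 - 1*1)*(-61 - 91) - 24027) = (36158 - 469)/((-5*(5 - 1*1)²)*(-61 - 91) - 24027) = 35689/(-5*(5 - 1)²*(-152) - 24027) = 35689/(-5*4²*(-152) - 24027) = 35689/(-5*16*(-152) - 24027) = 35689/(-80*(-152) - 24027) = 35689/(12160 - 24027) = 35689/(-11867) = 35689*(-1/11867) = -35689/11867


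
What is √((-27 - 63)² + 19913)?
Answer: √28013 ≈ 167.37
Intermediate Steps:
√((-27 - 63)² + 19913) = √((-90)² + 19913) = √(8100 + 19913) = √28013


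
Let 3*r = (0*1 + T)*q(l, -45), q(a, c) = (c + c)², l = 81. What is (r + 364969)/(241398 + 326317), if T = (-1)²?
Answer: 367669/567715 ≈ 0.64763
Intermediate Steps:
T = 1
q(a, c) = 4*c² (q(a, c) = (2*c)² = 4*c²)
r = 2700 (r = ((0*1 + 1)*(4*(-45)²))/3 = ((0 + 1)*(4*2025))/3 = (1*8100)/3 = (⅓)*8100 = 2700)
(r + 364969)/(241398 + 326317) = (2700 + 364969)/(241398 + 326317) = 367669/567715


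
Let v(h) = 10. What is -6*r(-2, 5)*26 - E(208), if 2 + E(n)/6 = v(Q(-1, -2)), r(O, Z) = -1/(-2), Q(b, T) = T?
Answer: -126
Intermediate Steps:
r(O, Z) = ½ (r(O, Z) = -1*(-½) = ½)
E(n) = 48 (E(n) = -12 + 6*10 = -12 + 60 = 48)
-6*r(-2, 5)*26 - E(208) = -6*½*26 - 1*48 = -3*26 - 48 = -78 - 48 = -126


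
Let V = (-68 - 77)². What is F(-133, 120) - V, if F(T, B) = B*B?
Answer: -6625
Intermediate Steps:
V = 21025 (V = (-145)² = 21025)
F(T, B) = B²
F(-133, 120) - V = 120² - 1*21025 = 14400 - 21025 = -6625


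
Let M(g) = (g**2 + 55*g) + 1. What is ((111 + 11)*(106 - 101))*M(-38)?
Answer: -393450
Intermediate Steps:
M(g) = 1 + g**2 + 55*g
((111 + 11)*(106 - 101))*M(-38) = ((111 + 11)*(106 - 101))*(1 + (-38)**2 + 55*(-38)) = (122*5)*(1 + 1444 - 2090) = 610*(-645) = -393450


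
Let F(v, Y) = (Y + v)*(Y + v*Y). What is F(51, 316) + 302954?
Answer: 6333498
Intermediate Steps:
F(v, Y) = (Y + v)*(Y + Y*v)
F(51, 316) + 302954 = 316*(316 + 51 + 51² + 316*51) + 302954 = 316*(316 + 51 + 2601 + 16116) + 302954 = 316*19084 + 302954 = 6030544 + 302954 = 6333498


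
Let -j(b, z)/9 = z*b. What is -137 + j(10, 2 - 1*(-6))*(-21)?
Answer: 14983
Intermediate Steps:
j(b, z) = -9*b*z (j(b, z) = -9*z*b = -9*b*z)
-137 + j(10, 2 - 1*(-6))*(-21) = -137 - 9*10*(2 - 1*(-6))*(-21) = -137 - 9*10*(2 + 6)*(-21) = -137 - 9*10*8*(-21) = -137 - 720*(-21) = -137 + 15120 = 14983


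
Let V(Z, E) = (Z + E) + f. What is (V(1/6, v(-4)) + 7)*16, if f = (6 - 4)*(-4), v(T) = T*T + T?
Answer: 536/3 ≈ 178.67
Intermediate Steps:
v(T) = T + T² (v(T) = T² + T = T + T²)
f = -8 (f = 2*(-4) = -8)
V(Z, E) = -8 + E + Z (V(Z, E) = (Z + E) - 8 = (E + Z) - 8 = -8 + E + Z)
(V(1/6, v(-4)) + 7)*16 = ((-8 - 4*(1 - 4) + 1/6) + 7)*16 = ((-8 - 4*(-3) + ⅙) + 7)*16 = ((-8 + 12 + ⅙) + 7)*16 = (25/6 + 7)*16 = (67/6)*16 = 536/3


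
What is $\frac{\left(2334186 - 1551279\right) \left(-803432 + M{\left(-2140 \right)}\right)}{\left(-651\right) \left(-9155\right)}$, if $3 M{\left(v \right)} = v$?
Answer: $- \frac{629571010484}{5959905} \approx -1.0563 \cdot 10^{5}$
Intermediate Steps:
$M{\left(v \right)} = \frac{v}{3}$
$\frac{\left(2334186 - 1551279\right) \left(-803432 + M{\left(-2140 \right)}\right)}{\left(-651\right) \left(-9155\right)} = \frac{\left(2334186 - 1551279\right) \left(-803432 + \frac{1}{3} \left(-2140\right)\right)}{\left(-651\right) \left(-9155\right)} = \frac{782907 \left(-803432 - \frac{2140}{3}\right)}{5959905} = 782907 \left(- \frac{2412436}{3}\right) \frac{1}{5959905} = \left(-629571010484\right) \frac{1}{5959905} = - \frac{629571010484}{5959905}$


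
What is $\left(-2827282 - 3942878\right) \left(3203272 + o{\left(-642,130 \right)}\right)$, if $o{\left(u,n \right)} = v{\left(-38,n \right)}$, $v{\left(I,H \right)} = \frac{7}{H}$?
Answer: $- \frac{281926636264872}{13} \approx -2.1687 \cdot 10^{13}$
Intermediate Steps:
$o{\left(u,n \right)} = \frac{7}{n}$
$\left(-2827282 - 3942878\right) \left(3203272 + o{\left(-642,130 \right)}\right) = \left(-2827282 - 3942878\right) \left(3203272 + \frac{7}{130}\right) = - 6770160 \left(3203272 + 7 \cdot \frac{1}{130}\right) = - 6770160 \left(3203272 + \frac{7}{130}\right) = \left(-6770160\right) \frac{416425367}{130} = - \frac{281926636264872}{13}$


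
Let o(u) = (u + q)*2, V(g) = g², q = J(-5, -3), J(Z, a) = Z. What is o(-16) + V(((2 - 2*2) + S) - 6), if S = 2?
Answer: -6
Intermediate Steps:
q = -5
o(u) = -10 + 2*u (o(u) = (u - 5)*2 = (-5 + u)*2 = -10 + 2*u)
o(-16) + V(((2 - 2*2) + S) - 6) = (-10 + 2*(-16)) + (((2 - 2*2) + 2) - 6)² = (-10 - 32) + (((2 - 4) + 2) - 6)² = -42 + ((-2 + 2) - 6)² = -42 + (0 - 6)² = -42 + (-6)² = -42 + 36 = -6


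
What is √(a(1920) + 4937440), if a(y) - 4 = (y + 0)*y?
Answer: 2*√2155961 ≈ 2936.6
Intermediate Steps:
a(y) = 4 + y² (a(y) = 4 + (y + 0)*y = 4 + y*y = 4 + y²)
√(a(1920) + 4937440) = √((4 + 1920²) + 4937440) = √((4 + 3686400) + 4937440) = √(3686404 + 4937440) = √8623844 = 2*√2155961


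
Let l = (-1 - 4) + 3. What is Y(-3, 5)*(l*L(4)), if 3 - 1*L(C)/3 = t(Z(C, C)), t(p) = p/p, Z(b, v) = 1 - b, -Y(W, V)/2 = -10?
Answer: -240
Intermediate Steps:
Y(W, V) = 20 (Y(W, V) = -2*(-10) = 20)
l = -2 (l = -5 + 3 = -2)
t(p) = 1
L(C) = 6 (L(C) = 9 - 3*1 = 9 - 3 = 6)
Y(-3, 5)*(l*L(4)) = 20*(-2*6) = 20*(-12) = -240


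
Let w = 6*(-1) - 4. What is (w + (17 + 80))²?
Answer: 7569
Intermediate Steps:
w = -10 (w = -6 - 4 = -10)
(w + (17 + 80))² = (-10 + (17 + 80))² = (-10 + 97)² = 87² = 7569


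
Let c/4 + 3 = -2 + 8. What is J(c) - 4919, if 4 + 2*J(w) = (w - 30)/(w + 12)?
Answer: -39371/8 ≈ -4921.4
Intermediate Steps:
c = 12 (c = -12 + 4*(-2 + 8) = -12 + 4*6 = -12 + 24 = 12)
J(w) = -2 + (-30 + w)/(2*(12 + w)) (J(w) = -2 + ((w - 30)/(w + 12))/2 = -2 + ((-30 + w)/(12 + w))/2 = -2 + (-30 + w)/(2*(12 + w)))
J(c) - 4919 = 3*(-26 - 1*12)/(2*(12 + 12)) - 4919 = (3/2)*(-26 - 12)/24 - 4919 = (3/2)*(1/24)*(-38) - 4919 = -19/8 - 4919 = -39371/8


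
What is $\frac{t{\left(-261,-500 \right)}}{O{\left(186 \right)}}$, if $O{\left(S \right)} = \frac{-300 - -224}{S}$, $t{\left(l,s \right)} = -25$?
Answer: $\frac{2325}{38} \approx 61.184$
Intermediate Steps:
$O{\left(S \right)} = - \frac{76}{S}$ ($O{\left(S \right)} = \frac{-300 + 224}{S} = - \frac{76}{S}$)
$\frac{t{\left(-261,-500 \right)}}{O{\left(186 \right)}} = - \frac{25}{\left(-76\right) \frac{1}{186}} = - \frac{25}{- \frac{38}{93}} = \left(-25\right) \left(- \frac{93}{38}\right) = \frac{2325}{38}$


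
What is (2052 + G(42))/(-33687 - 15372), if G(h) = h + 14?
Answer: -2108/49059 ≈ -0.042969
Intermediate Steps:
G(h) = 14 + h
(2052 + G(42))/(-33687 - 15372) = (2052 + (14 + 42))/(-33687 - 15372) = (2052 + 56)/(-49059) = 2108*(-1/49059) = -2108/49059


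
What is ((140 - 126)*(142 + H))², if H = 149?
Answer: 16597476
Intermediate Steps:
((140 - 126)*(142 + H))² = ((140 - 126)*(142 + 149))² = (14*291)² = 4074² = 16597476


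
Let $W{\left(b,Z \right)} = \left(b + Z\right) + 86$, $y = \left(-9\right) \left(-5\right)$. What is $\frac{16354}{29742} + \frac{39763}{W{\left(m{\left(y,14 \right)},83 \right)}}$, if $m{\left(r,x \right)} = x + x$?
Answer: $\frac{592926442}{2929587} \approx 202.39$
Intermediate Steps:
$y = 45$
$m{\left(r,x \right)} = 2 x$
$W{\left(b,Z \right)} = 86 + Z + b$ ($W{\left(b,Z \right)} = \left(Z + b\right) + 86 = 86 + Z + b$)
$\frac{16354}{29742} + \frac{39763}{W{\left(m{\left(y,14 \right)},83 \right)}} = \frac{16354}{29742} + \frac{39763}{86 + 83 + 2 \cdot 14} = 16354 \cdot \frac{1}{29742} + \frac{39763}{86 + 83 + 28} = \frac{8177}{14871} + \frac{39763}{197} = \frac{592926442}{2929587}$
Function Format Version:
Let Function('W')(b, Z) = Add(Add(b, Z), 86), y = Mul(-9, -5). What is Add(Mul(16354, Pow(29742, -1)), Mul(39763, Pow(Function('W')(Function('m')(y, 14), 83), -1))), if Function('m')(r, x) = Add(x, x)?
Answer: Rational(592926442, 2929587) ≈ 202.39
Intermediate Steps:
y = 45
Function('m')(r, x) = Mul(2, x)
Function('W')(b, Z) = Add(86, Z, b) (Function('W')(b, Z) = Add(Add(Z, b), 86) = Add(86, Z, b))
Add(Mul(16354, Pow(29742, -1)), Mul(39763, Pow(Function('W')(Function('m')(y, 14), 83), -1))) = Add(Mul(16354, Pow(29742, -1)), Mul(39763, Pow(Add(86, 83, Mul(2, 14)), -1))) = Add(Mul(16354, Rational(1, 29742)), Mul(39763, Pow(Add(86, 83, 28), -1))) = Add(Rational(8177, 14871), Mul(39763, Pow(197, -1))) = Add(Rational(8177, 14871), Mul(39763, Rational(1, 197))) = Add(Rational(8177, 14871), Rational(39763, 197)) = Rational(592926442, 2929587)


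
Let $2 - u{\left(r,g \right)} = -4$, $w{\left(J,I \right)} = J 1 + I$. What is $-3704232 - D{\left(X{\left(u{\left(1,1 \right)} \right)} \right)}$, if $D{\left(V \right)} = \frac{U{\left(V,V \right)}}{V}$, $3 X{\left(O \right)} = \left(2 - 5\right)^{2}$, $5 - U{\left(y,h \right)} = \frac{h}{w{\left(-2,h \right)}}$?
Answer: $- \frac{11112698}{3} \approx -3.7042 \cdot 10^{6}$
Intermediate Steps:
$w{\left(J,I \right)} = I + J$ ($w{\left(J,I \right)} = J + I = I + J$)
$U{\left(y,h \right)} = 5 - \frac{h}{-2 + h}$ ($U{\left(y,h \right)} = 5 - \frac{h}{h - 2} = 5 - \frac{h}{-2 + h}$)
$u{\left(r,g \right)} = 6$ ($u{\left(r,g \right)} = 2 - -4 = 2 + 4 = 6$)
$X{\left(O \right)} = 3$ ($X{\left(O \right)} = \frac{\left(2 - 5\right)^{2}}{3} = \frac{\left(-3\right)^{2}}{3} = \frac{1}{3} \cdot 9 = 3$)
$D{\left(V \right)} = \frac{2 \left(-5 + 2 V\right)}{V \left(-2 + V\right)}$ ($D{\left(V \right)} = \frac{2 \frac{1}{-2 + V} \left(-5 + 2 V\right)}{V} = \frac{2 \left(-5 + 2 V\right)}{V \left(-2 + V\right)}$)
$-3704232 - D{\left(X{\left(u{\left(1,1 \right)} \right)} \right)} = -3704232 - \frac{2 \left(-5 + 2 \cdot 3\right)}{3 \left(-2 + 3\right)} = -3704232 - 2 \cdot \frac{1}{3} \cdot 1^{-1} \left(-5 + 6\right) = -3704232 - 2 \cdot \frac{1}{3} \cdot 1 \cdot 1 = -3704232 - \frac{2}{3} = - \frac{11112698}{3}$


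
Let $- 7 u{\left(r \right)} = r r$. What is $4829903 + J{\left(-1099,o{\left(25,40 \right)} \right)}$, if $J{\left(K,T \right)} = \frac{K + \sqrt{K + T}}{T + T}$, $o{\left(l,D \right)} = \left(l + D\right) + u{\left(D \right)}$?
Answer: $\frac{11060485563}{2290} - \frac{3 i \sqrt{6874}}{2290} \approx 4.8299 \cdot 10^{6} - 0.10862 i$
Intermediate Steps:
$u{\left(r \right)} = - \frac{r^{2}}{7}$ ($u{\left(r \right)} = - \frac{r r}{7} = - \frac{r^{2}}{7}$)
$o{\left(l,D \right)} = D + l - \frac{D^{2}}{7}$ ($o{\left(l,D \right)} = \left(l + D\right) - \frac{D^{2}}{7} = \left(D + l\right) - \frac{D^{2}}{7} = D + l - \frac{D^{2}}{7}$)
$J{\left(K,T \right)} = \frac{K + \sqrt{K + T}}{2 T}$
$4829903 + J{\left(-1099,o{\left(25,40 \right)} \right)} = 4829903 + \frac{-1099 + \sqrt{-1099 + \left(40 + 25 - \frac{40^{2}}{7}\right)}}{2 \left(40 + 25 - \frac{40^{2}}{7}\right)} = 4829903 + \frac{-1099 + \sqrt{-1099 + \left(40 + 25 - \frac{1600}{7}\right)}}{2 \left(40 + 25 - \frac{1600}{7}\right)} = 4829903 + \frac{-1099 + \sqrt{-1099 - \frac{1145}{7}}}{2 \left(- \frac{1145}{7}\right)} = 4829903 + \frac{1}{2} \left(- \frac{7}{1145}\right) \left(-1099 + \sqrt{- \frac{8838}{7}}\right) = 4829903 + \frac{1}{2} \left(- \frac{7}{1145}\right) \left(-1099 + \frac{3 i \sqrt{6874}}{7}\right) = 4829903 + \left(\frac{7693}{2290} - \frac{3 i \sqrt{6874}}{2290}\right) = \frac{11060485563}{2290} - \frac{3 i \sqrt{6874}}{2290}$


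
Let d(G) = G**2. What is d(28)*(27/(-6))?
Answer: -3528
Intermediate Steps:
d(28)*(27/(-6)) = 28**2*(27/(-6)) = 784*(27*(-1/6)) = 784*(-9/2) = -3528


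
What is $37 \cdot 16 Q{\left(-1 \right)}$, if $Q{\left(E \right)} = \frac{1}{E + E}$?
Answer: $-296$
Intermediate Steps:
$Q{\left(E \right)} = \frac{1}{2 E}$
$37 \cdot 16 Q{\left(-1 \right)} = 37 \cdot 16 \frac{1}{2 \left(-1\right)} = 592 \cdot \frac{1}{2} \left(-1\right) = 592 \left(- \frac{1}{2}\right) = -296$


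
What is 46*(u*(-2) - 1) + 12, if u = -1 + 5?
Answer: -402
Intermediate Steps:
u = 4
46*(u*(-2) - 1) + 12 = 46*(4*(-2) - 1) + 12 = 46*(-8 - 1) + 12 = 46*(-9) + 12 = -414 + 12 = -402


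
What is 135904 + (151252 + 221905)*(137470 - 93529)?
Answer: 16397027641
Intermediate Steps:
135904 + (151252 + 221905)*(137470 - 93529) = 135904 + 373157*43941 = 135904 + 16396891737 = 16397027641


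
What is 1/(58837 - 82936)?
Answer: -1/24099 ≈ -4.1495e-5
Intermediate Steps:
1/(58837 - 82936) = 1/(-24099) = -1/24099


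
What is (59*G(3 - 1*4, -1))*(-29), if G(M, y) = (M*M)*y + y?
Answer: 3422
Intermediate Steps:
G(M, y) = y + y*M² (G(M, y) = M²*y + y = y*M² + y = y + y*M²)
(59*G(3 - 1*4, -1))*(-29) = (59*(-(1 + (3 - 1*4)²)))*(-29) = (59*(-(1 + (3 - 4)²)))*(-29) = (59*(-(1 + (-1)²)))*(-29) = (59*(-(1 + 1)))*(-29) = (59*(-1*2))*(-29) = (59*(-2))*(-29) = -118*(-29) = 3422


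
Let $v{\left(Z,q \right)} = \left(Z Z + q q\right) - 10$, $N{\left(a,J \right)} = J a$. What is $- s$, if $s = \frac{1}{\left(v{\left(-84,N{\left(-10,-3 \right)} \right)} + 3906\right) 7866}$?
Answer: $- \frac{1}{93227832} \approx -1.0726 \cdot 10^{-8}$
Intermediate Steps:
$v{\left(Z,q \right)} = -10 + Z^{2} + q^{2}$ ($v{\left(Z,q \right)} = \left(Z^{2} + q^{2}\right) - 10 = -10 + Z^{2} + q^{2}$)
$s = \frac{1}{93227832}$ ($s = \frac{1}{\left(\left(-10 + \left(-84\right)^{2} + \left(\left(-3\right) \left(-10\right)\right)^{2}\right) + 3906\right) 7866} = \frac{1}{\left(-10 + 7056 + 30^{2}\right) + 3906} \cdot \frac{1}{7866} = \frac{1}{\left(-10 + 7056 + 900\right) + 3906} \cdot \frac{1}{7866} = \frac{1}{7946 + 3906} \cdot \frac{1}{7866} = \frac{1}{11852} \cdot \frac{1}{7866} = \frac{1}{93227832} \approx 1.0726 \cdot 10^{-8}$)
$- s = \left(-1\right) \frac{1}{93227832} = - \frac{1}{93227832}$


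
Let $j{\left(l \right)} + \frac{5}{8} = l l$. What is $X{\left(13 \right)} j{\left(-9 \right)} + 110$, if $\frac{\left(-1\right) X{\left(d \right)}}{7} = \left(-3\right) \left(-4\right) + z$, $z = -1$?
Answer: $- \frac{48631}{8} \approx -6078.9$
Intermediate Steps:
$j{\left(l \right)} = - \frac{5}{8} + l^{2}$ ($j{\left(l \right)} = - \frac{5}{8} + l l = - \frac{5}{8} + l^{2}$)
$X{\left(d \right)} = -77$ ($X{\left(d \right)} = - 7 \left(\left(-3\right) \left(-4\right) - 1\right) = - 7 \left(12 - 1\right) = \left(-7\right) 11 = -77$)
$X{\left(13 \right)} j{\left(-9 \right)} + 110 = - 77 \left(- \frac{5}{8} + \left(-9\right)^{2}\right) + 110 = - 77 \left(- \frac{5}{8} + 81\right) + 110 = \left(-77\right) \frac{643}{8} + 110 = - \frac{49511}{8} + 110 = - \frac{48631}{8}$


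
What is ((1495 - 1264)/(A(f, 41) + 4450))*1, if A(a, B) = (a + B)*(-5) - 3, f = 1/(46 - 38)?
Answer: 1848/33931 ≈ 0.054463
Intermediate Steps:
f = ⅛ (f = 1/8 = ⅛ ≈ 0.12500)
A(a, B) = -3 - 5*B - 5*a (A(a, B) = (B + a)*(-5) - 3 = (-5*B - 5*a) - 3 = -3 - 5*B - 5*a)
((1495 - 1264)/(A(f, 41) + 4450))*1 = ((1495 - 1264)/((-3 - 5*41 - 5*⅛) + 4450))*1 = (231/((-3 - 205 - 5/8) + 4450))*1 = (231/(-1669/8 + 4450))*1 = (231/(33931/8))*1 = (231*(8/33931))*1 = (1848/33931)*1 = 1848/33931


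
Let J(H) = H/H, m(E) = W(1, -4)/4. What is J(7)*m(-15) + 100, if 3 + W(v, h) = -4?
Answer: 393/4 ≈ 98.250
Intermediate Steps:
W(v, h) = -7 (W(v, h) = -3 - 4 = -7)
m(E) = -7/4
J(H) = 1
J(7)*m(-15) + 100 = 1*(-7/4) + 100 = -7/4 + 100 = 393/4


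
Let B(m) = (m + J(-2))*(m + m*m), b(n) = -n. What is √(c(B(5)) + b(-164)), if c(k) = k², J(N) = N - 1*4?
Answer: 2*√266 ≈ 32.619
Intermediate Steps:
J(N) = -4 + N (J(N) = N - 4 = -4 + N)
B(m) = (-6 + m)*(m + m²) (B(m) = (m + (-4 - 2))*(m + m*m) = (m - 6)*(m + m²) = (-6 + m)*(m + m²))
√(c(B(5)) + b(-164)) = √((5*(-6 + 5² - 5*5))² - 1*(-164)) = √((5*(-6 + 25 - 25))² + 164) = √((5*(-6))² + 164) = √((-30)² + 164) = √(900 + 164) = √1064 = 2*√266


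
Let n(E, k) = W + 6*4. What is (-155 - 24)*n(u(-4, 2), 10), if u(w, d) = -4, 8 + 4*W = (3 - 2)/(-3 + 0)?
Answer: -47077/12 ≈ -3923.1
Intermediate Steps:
W = -25/12 (W = -2 + ((3 - 2)/(-3 + 0))/4 = -2 + (1/(-3))/4 = -2 + (1*(-⅓))/4 = -2 + (¼)*(-⅓) = -2 - 1/12 = -25/12 ≈ -2.0833)
n(E, k) = 263/12 (n(E, k) = -25/12 + 6*4 = -25/12 + 24 = 263/12)
(-155 - 24)*n(u(-4, 2), 10) = (-155 - 24)*(263/12) = -179*263/12 = -47077/12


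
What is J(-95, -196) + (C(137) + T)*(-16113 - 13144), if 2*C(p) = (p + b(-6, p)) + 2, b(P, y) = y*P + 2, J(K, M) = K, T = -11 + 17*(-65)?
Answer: 85225451/2 ≈ 4.2613e+7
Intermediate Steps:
T = -1116 (T = -11 - 1105 = -1116)
b(P, y) = 2 + P*y (b(P, y) = P*y + 2 = 2 + P*y)
C(p) = 2 - 5*p/2 (C(p) = ((p + (2 - 6*p)) + 2)/2 = ((2 - 5*p) + 2)/2 = (4 - 5*p)/2 = 2 - 5*p/2)
J(-95, -196) + (C(137) + T)*(-16113 - 13144) = -95 + ((2 - 5/2*137) - 1116)*(-16113 - 13144) = -95 + ((2 - 685/2) - 1116)*(-29257) = -95 + (-681/2 - 1116)*(-29257) = -95 - 2913/2*(-29257) = -95 + 85225641/2 = 85225451/2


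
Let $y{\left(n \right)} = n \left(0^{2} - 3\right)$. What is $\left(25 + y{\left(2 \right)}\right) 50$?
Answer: $950$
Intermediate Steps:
$y{\left(n \right)} = - 3 n$ ($y{\left(n \right)} = n \left(0 - 3\right) = n \left(-3\right) = - 3 n$)
$\left(25 + y{\left(2 \right)}\right) 50 = \left(25 - 6\right) 50 = 19 \cdot 50 = 950$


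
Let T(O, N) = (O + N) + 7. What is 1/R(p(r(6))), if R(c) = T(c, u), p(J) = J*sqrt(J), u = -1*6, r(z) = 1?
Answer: 1/2 ≈ 0.50000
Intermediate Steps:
u = -6
T(O, N) = 7 + N + O (T(O, N) = (N + O) + 7 = 7 + N + O)
p(J) = J**(3/2)
R(c) = 1 + c (R(c) = 7 - 6 + c = 1 + c)
1/R(p(r(6))) = 1/(1 + 1**(3/2)) = 1/(1 + 1) = 1/2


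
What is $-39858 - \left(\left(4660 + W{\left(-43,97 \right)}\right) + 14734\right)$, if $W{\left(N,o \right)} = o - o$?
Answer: $-59252$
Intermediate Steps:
$W{\left(N,o \right)} = 0$
$-39858 - \left(\left(4660 + W{\left(-43,97 \right)}\right) + 14734\right) = -39858 - \left(\left(4660 + 0\right) + 14734\right) = -39858 - \left(4660 + 14734\right) = -39858 - 19394 = -59252$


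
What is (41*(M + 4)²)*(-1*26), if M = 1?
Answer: -26650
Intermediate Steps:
(41*(M + 4)²)*(-1*26) = (41*(1 + 4)²)*(-1*26) = (41*5²)*(-26) = (41*25)*(-26) = 1025*(-26) = -26650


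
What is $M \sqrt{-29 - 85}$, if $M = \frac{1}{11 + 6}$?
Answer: $\frac{i \sqrt{114}}{17} \approx 0.62806 i$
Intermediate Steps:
$M = \frac{1}{17} \approx 0.058824$
$M \sqrt{-29 - 85} = \frac{\sqrt{-29 - 85}}{17} = \frac{\sqrt{-114}}{17} = \frac{i \sqrt{114}}{17}$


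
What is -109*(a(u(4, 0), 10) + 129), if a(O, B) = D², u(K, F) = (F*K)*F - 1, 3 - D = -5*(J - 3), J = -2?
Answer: -66817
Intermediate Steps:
D = -22 (D = 3 - (-5)*(-2 - 3) = 3 - (-5)*(-5) = 3 - 1*25 = 3 - 25 = -22)
u(K, F) = -1 + K*F² (u(K, F) = K*F² - 1 = -1 + K*F²)
a(O, B) = 484 (a(O, B) = (-22)² = 484)
-109*(a(u(4, 0), 10) + 129) = -109*(484 + 129) = -109*613 = -66817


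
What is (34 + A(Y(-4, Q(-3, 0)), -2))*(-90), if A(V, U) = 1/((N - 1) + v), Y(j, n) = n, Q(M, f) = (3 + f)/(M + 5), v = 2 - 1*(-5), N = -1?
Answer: -3078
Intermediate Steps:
v = 7 (v = 2 + 5 = 7)
Q(M, f) = (3 + f)/(5 + M)
A(V, U) = ⅕ (A(V, U) = 1/((-1 - 1) + 7) = 1/(-2 + 7) = 1/5 = ⅕)
(34 + A(Y(-4, Q(-3, 0)), -2))*(-90) = (34 + ⅕)*(-90) = (171/5)*(-90) = -3078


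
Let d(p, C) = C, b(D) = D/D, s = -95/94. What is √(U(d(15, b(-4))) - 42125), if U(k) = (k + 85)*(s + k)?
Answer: I*√93056146/47 ≈ 205.25*I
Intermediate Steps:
s = -95/94 (s = -95*1/94 = -95/94 ≈ -1.0106)
b(D) = 1
U(k) = (85 + k)*(-95/94 + k) (U(k) = (k + 85)*(-95/94 + k) = (85 + k)*(-95/94 + k))
√(U(d(15, b(-4))) - 42125) = √((-8075/94 + 1² + (7895/94)*1) - 42125) = √((-8075/94 + 1 + 7895/94) - 42125) = √(-43/47 - 42125) = √(-1979918/47) = I*√93056146/47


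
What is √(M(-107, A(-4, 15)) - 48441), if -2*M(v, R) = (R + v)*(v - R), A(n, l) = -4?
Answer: 3*I*√24070/2 ≈ 232.72*I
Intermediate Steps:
M(v, R) = -(R + v)*(v - R)/2
√(M(-107, A(-4, 15)) - 48441) = √(((½)*(-4)² - ½*(-107)²) - 48441) = √(((½)*16 - ½*11449) - 48441) = √((8 - 11449/2) - 48441) = √(-11433/2 - 48441) = √(-108315/2) = 3*I*√24070/2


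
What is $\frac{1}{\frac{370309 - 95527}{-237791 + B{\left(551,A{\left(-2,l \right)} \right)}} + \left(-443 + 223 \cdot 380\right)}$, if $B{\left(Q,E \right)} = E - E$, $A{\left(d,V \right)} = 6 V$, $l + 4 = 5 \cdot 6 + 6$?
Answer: $\frac{237791}{20044793145} \approx 1.1863 \cdot 10^{-5}$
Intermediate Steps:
$l = 32$ ($l = -4 + \left(5 \cdot 6 + 6\right) = -4 + \left(30 + 6\right) = -4 + 36 = 32$)
$B{\left(Q,E \right)} = 0$
$\frac{1}{\frac{370309 - 95527}{-237791 + B{\left(551,A{\left(-2,l \right)} \right)}} + \left(-443 + 223 \cdot 380\right)} = \frac{1}{\frac{370309 - 95527}{-237791 + 0} + \left(-443 + 223 \cdot 380\right)} = \frac{1}{\frac{274782}{-237791} + \left(-443 + 84740\right)} = \frac{1}{274782 \left(- \frac{1}{237791}\right) + 84297} = \frac{1}{- \frac{274782}{237791} + 84297} = \frac{1}{\frac{20044793145}{237791}} = \frac{237791}{20044793145}$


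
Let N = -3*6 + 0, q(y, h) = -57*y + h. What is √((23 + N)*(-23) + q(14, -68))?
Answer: 3*I*√109 ≈ 31.321*I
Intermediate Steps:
q(y, h) = h - 57*y
N = -18 (N = -18 + 0 = -18)
√((23 + N)*(-23) + q(14, -68)) = √((23 - 18)*(-23) + (-68 - 57*14)) = √(5*(-23) + (-68 - 798)) = √(-115 - 866) = √(-981) = 3*I*√109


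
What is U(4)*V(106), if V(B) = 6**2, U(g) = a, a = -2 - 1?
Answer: -108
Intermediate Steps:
a = -3
U(g) = -3
V(B) = 36
U(4)*V(106) = -3*36 = -108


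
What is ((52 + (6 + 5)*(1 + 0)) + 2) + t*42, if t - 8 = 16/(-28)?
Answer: 377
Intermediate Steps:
t = 52/7 (t = 8 + 16/(-28) = 8 + 16*(-1/28) = 8 - 4/7 = 52/7 ≈ 7.4286)
((52 + (6 + 5)*(1 + 0)) + 2) + t*42 = ((52 + (6 + 5)*(1 + 0)) + 2) + (52/7)*42 = ((52 + 11*1) + 2) + 312 = ((52 + 11) + 2) + 312 = (63 + 2) + 312 = 65 + 312 = 377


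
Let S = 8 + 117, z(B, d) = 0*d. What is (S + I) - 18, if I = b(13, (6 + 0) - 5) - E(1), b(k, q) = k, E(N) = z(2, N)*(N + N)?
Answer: 120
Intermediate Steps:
z(B, d) = 0
E(N) = 0 (E(N) = 0*(N + N) = 0*(2*N) = 0)
S = 125
I = 13 (I = 13 - 1*0 = 13 + 0 = 13)
(S + I) - 18 = (125 + 13) - 18 = 138 - 18 = 120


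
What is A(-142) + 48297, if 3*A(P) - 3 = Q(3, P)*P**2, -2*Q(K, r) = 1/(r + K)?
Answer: 20150348/417 ≈ 48322.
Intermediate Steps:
Q(K, r) = -1/(2*(K + r)) (Q(K, r) = -1/(2*(r + K)) = -1/(2*(K + r)))
A(P) = 1 - P**2/(3*(6 + 2*P)) (A(P) = 1 + ((-1/(2*3 + 2*P))*P**2)/3 = 1 + ((-1/(6 + 2*P))*P**2)/3 = 1 + (-P**2/(6 + 2*P))/3 = 1 - P**2/(3*(6 + 2*P)))
A(-142) + 48297 = (3 - 142 - 1/6*(-142)**2)/(3 - 142) + 48297 = (3 - 142 - 1/6*20164)/(-139) + 48297 = -(3 - 142 - 10082/3)/139 + 48297 = -1/139*(-10499/3) + 48297 = 10499/417 + 48297 = 20150348/417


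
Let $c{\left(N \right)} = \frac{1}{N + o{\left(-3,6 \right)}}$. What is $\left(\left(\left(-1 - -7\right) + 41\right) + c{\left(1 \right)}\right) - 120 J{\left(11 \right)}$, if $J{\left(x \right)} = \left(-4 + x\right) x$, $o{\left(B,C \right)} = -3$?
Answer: $- \frac{18387}{2} \approx -9193.5$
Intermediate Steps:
$c{\left(N \right)} = \frac{1}{-3 + N}$ ($c{\left(N \right)} = \frac{1}{N - 3} = \frac{1}{-3 + N}$)
$J{\left(x \right)} = x \left(-4 + x\right)$
$\left(\left(\left(-1 - -7\right) + 41\right) + c{\left(1 \right)}\right) - 120 J{\left(11 \right)} = \left(\left(\left(-1 - -7\right) + 41\right) + \frac{1}{-3 + 1}\right) - 120 \cdot 11 \left(-4 + 11\right) = \left(\left(\left(-1 + 7\right) + 41\right) + \frac{1}{-2}\right) - 120 \cdot 11 \cdot 7 = \left(\left(6 + 41\right) - \frac{1}{2}\right) - 9240 = \left(47 - \frac{1}{2}\right) - 9240 = \frac{93}{2} - 9240 = - \frac{18387}{2}$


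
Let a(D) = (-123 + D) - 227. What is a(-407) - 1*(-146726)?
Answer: 145969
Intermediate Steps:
a(D) = -350 + D
a(-407) - 1*(-146726) = (-350 - 407) - 1*(-146726) = -757 + 146726 = 145969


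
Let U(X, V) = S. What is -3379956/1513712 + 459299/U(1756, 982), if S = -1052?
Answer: -10918783150/24881641 ≈ -438.83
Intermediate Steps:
U(X, V) = -1052
-3379956/1513712 + 459299/U(1756, 982) = -3379956/1513712 + 459299/(-1052) = -3379956*1/1513712 + 459299*(-1/1052) = -844989/378428 - 459299/1052 = -10918783150/24881641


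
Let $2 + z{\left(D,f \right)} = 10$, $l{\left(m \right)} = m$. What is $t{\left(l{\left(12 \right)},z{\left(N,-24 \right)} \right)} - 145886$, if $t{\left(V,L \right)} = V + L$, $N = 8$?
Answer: $-145866$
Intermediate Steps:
$z{\left(D,f \right)} = 8$ ($z{\left(D,f \right)} = -2 + 10 = 8$)
$t{\left(V,L \right)} = L + V$
$t{\left(l{\left(12 \right)},z{\left(N,-24 \right)} \right)} - 145886 = \left(8 + 12\right) - 145886 = 20 - 145886 = -145866$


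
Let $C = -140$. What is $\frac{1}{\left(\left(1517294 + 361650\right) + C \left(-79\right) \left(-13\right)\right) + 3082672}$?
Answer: $\frac{1}{4817836} \approx 2.0756 \cdot 10^{-7}$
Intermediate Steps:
$\frac{1}{\left(\left(1517294 + 361650\right) + C \left(-79\right) \left(-13\right)\right) + 3082672} = \frac{1}{\left(\left(1517294 + 361650\right) + \left(-140\right) \left(-79\right) \left(-13\right)\right) + 3082672} = \frac{1}{\left(1878944 + 11060 \left(-13\right)\right) + 3082672} = \frac{1}{\left(1878944 - 143780\right) + 3082672} = \frac{1}{1735164 + 3082672} = \frac{1}{4817836}$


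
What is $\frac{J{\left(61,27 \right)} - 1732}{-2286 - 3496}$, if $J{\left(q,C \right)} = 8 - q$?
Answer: $\frac{255}{826} \approx 0.30872$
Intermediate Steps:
$\frac{J{\left(61,27 \right)} - 1732}{-2286 - 3496} = \frac{\left(8 - 61\right) - 1732}{-2286 - 3496} = \frac{\left(8 - 61\right) - 1732}{-5782} = \left(-53 - 1732\right) \left(- \frac{1}{5782}\right) = \left(-1785\right) \left(- \frac{1}{5782}\right) = \frac{255}{826}$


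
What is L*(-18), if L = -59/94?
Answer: 531/47 ≈ 11.298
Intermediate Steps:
L = -59/94 (L = -59*1/94 = -59/94 ≈ -0.62766)
L*(-18) = -59/94*(-18) = 531/47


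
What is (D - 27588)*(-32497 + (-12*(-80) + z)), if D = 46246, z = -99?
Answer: -590264488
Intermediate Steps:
(D - 27588)*(-32497 + (-12*(-80) + z)) = (46246 - 27588)*(-32497 + (-12*(-80) - 99)) = 18658*(-32497 + (960 - 99)) = 18658*(-32497 + 861) = 18658*(-31636) = -590264488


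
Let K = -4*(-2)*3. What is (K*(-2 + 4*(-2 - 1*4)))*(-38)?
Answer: 23712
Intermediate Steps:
K = 24 (K = 8*3 = 24)
(K*(-2 + 4*(-2 - 1*4)))*(-38) = (24*(-2 + 4*(-2 - 1*4)))*(-38) = (24*(-2 + 4*(-2 - 4)))*(-38) = (24*(-2 + 4*(-6)))*(-38) = (24*(-2 - 24))*(-38) = (24*(-26))*(-38) = -624*(-38) = 23712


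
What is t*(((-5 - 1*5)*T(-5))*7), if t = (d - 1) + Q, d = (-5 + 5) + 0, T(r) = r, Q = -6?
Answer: -2450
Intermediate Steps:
d = 0 (d = 0 + 0 = 0)
t = -7 (t = (0 - 1) - 6 = -1 - 6 = -7)
t*(((-5 - 1*5)*T(-5))*7) = -7*(-5 - 1*5)*(-5)*7 = -7*(-5 - 5)*(-5)*7 = -7*(-10*(-5))*7 = -350*7 = -7*350 = -2450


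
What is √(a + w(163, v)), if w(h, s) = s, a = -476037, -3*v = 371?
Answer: I*√4285446/3 ≈ 690.04*I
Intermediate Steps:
v = -371/3 (v = -⅓*371 = -371/3 ≈ -123.67)
√(a + w(163, v)) = √(-476037 - 371/3) = √(-1428482/3) = I*√4285446/3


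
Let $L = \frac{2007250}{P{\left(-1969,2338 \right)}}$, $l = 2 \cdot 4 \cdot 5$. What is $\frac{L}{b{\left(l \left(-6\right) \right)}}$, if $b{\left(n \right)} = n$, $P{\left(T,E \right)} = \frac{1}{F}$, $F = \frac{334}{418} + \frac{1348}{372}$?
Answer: $- \frac{139154225}{3762} \approx -36989.0$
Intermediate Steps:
$l = 40$ ($l = 8 \cdot 5 = 40$)
$F = \frac{85964}{19437}$ ($F = 334 \cdot \frac{1}{418} + 1348 \cdot \frac{1}{372} = \frac{167}{209} + \frac{337}{93} = \frac{85964}{19437} \approx 4.4227$)
$P{\left(T,E \right)} = \frac{19437}{85964}$ ($P{\left(T,E \right)} = \frac{1}{\frac{85964}{19437}} = \frac{19437}{85964}$)
$L = \frac{5566169000}{627}$ ($L = \frac{2007250}{\frac{19437}{85964}} = 2007250 \cdot \frac{85964}{19437} = \frac{5566169000}{627} \approx 8.8775 \cdot 10^{6}$)
$\frac{L}{b{\left(l \left(-6\right) \right)}} = \frac{5566169000}{627 \cdot 40 \left(-6\right)} = \frac{5566169000}{627 \left(-240\right)} = \frac{5566169000}{627} \left(- \frac{1}{240}\right) = - \frac{139154225}{3762}$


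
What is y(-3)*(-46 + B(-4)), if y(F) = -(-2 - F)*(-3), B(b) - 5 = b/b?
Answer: -120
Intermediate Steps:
B(b) = 6 (B(b) = 5 + b/b = 5 + 1 = 6)
y(F) = -6 - 3*F (y(F) = (2 + F)*(-3) = -6 - 3*F)
y(-3)*(-46 + B(-4)) = (-6 - 3*(-3))*(-46 + 6) = (-6 + 9)*(-40) = 3*(-40) = -120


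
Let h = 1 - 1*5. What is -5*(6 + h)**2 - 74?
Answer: -94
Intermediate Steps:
h = -4 (h = 1 - 5 = -4)
-5*(6 + h)**2 - 74 = -5*(6 - 4)**2 - 74 = -5*2**2 - 74 = -5*4 - 74 = -20 - 74 = -94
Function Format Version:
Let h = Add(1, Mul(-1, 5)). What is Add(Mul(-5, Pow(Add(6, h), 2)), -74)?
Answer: -94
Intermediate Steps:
h = -4 (h = Add(1, -5) = -4)
Add(Mul(-5, Pow(Add(6, h), 2)), -74) = Add(Mul(-5, Pow(Add(6, -4), 2)), -74) = Add(Mul(-5, Pow(2, 2)), -74) = Add(Mul(-5, 4), -74) = Add(-20, -74) = -94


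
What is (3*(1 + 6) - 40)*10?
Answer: -190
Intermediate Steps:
(3*(1 + 6) - 40)*10 = (3*7 - 40)*10 = (21 - 40)*10 = -19*10 = -190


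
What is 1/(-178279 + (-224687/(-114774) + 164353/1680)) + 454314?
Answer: 123878349698957902/272671213523 ≈ 4.5431e+5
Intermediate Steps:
1/(-178279 + (-224687/(-114774) + 164353/1680)) + 454314 = 1/(-178279 + (-224687*(-1/114774) + 164353*(1/1680))) + 454314 = 1/(-178279 + (224687/114774 + 23479/240)) + 454314 = 1/(-178279 + 152705757/1530320) + 454314 = 1/(-272671213523/1530320) + 454314 = -1530320/272671213523 + 454314 = 123878349698957902/272671213523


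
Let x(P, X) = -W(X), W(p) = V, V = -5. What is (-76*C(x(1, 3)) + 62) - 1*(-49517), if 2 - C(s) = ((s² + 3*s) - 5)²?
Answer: 142527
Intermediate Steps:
W(p) = -5
x(P, X) = 5 (x(P, X) = -1*(-5) = 5)
C(s) = 2 - (-5 + s² + 3*s)² (C(s) = 2 - ((s² + 3*s) - 5)² = 2 - (-5 + s² + 3*s)²)
(-76*C(x(1, 3)) + 62) - 1*(-49517) = (-76*(2 - (-5 + 5² + 3*5)²) + 62) - 1*(-49517) = (-76*(2 - (-5 + 25 + 15)²) + 62) + 49517 = (-76*(2 - 1*35²) + 62) + 49517 = (-76*(2 - 1*1225) + 62) + 49517 = (-76*(2 - 1225) + 62) + 49517 = (-76*(-1223) + 62) + 49517 = (92948 + 62) + 49517 = 93010 + 49517 = 142527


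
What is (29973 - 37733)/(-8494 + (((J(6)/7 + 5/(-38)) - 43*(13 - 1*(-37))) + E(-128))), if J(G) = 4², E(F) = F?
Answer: 2064160/2864779 ≈ 0.72053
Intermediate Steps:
J(G) = 16
(29973 - 37733)/(-8494 + (((J(6)/7 + 5/(-38)) - 43*(13 - 1*(-37))) + E(-128))) = (29973 - 37733)/(-8494 + (((16/7 + 5/(-38)) - 43*(13 - 1*(-37))) - 128)) = -7760/(-8494 + (((16*(⅐) + 5*(-1/38)) - 43*(13 + 37)) - 128)) = -7760/(-8494 + (((16/7 - 5/38) - 43*50) - 128)) = -7760/(-8494 + ((573/266 - 2150) - 128)) = -7760/(-8494 + (-571327/266 - 128)) = -7760/(-8494 - 605375/266) = -7760/(-2864779/266) = -7760*(-266/2864779) = 2064160/2864779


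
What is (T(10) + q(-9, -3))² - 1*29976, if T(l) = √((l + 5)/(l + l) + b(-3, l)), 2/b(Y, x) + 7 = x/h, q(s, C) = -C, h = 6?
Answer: -239733/8 + 3*√6/2 ≈ -29963.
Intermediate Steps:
b(Y, x) = 2/(-7 + x/6)
T(l) = √(12/(-42 + l) + (5 + l)/(2*l)) (T(l) = √((l + 5)/(l + l) + 12/(-42 + l)) = √((5 + l)/((2*l)) + 12/(-42 + l)) = √((5 + l)*(1/(2*l)) + 12/(-42 + l)) = √((5 + l)/(2*l) + 12/(-42 + l)) = √(12/(-42 + l) + (5 + l)/(2*l)))
(T(10) + q(-9, -3))² - 1*29976 = (√(2 + 58/(-42 + 10) - 420/(10*(-42 + 10)))/2 - 1*(-3))² - 1*29976 = (√(2 + 58/(-32) - 420*⅒/(-32))/2 + 3)² - 29976 = (√(2 + 58*(-1/32) - 420*⅒*(-1/32))/2 + 3)² - 29976 = (√(2 - 29/16 + 21/16)/2 + 3)² - 29976 = (√(3/2)/2 + 3)² - 29976 = ((√6/2)/2 + 3)² - 29976 = (√6/4 + 3)² - 29976 = (3 + √6/4)² - 29976 = -29976 + (3 + √6/4)²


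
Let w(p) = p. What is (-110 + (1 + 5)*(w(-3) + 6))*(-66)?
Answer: 6072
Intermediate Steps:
(-110 + (1 + 5)*(w(-3) + 6))*(-66) = (-110 + (1 + 5)*(-3 + 6))*(-66) = (-110 + 6*3)*(-66) = (-110 + 18)*(-66) = -92*(-66) = 6072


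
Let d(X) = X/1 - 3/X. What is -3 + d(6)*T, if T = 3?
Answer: 27/2 ≈ 13.500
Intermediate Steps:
d(X) = X - 3/X (d(X) = X*1 - 3/X = X - 3/X)
-3 + d(6)*T = -3 + (6 - 3/6)*3 = -3 + (6 - 3*⅙)*3 = -3 + (6 - ½)*3 = -3 + (11/2)*3 = -3 + 33/2 = 27/2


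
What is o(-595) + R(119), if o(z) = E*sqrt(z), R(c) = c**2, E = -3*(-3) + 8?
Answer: 14161 + 17*I*sqrt(595) ≈ 14161.0 + 414.67*I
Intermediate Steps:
E = 17 (E = 9 + 8 = 17)
o(z) = 17*sqrt(z)
o(-595) + R(119) = 17*sqrt(-595) + 119**2 = 17*(I*sqrt(595)) + 14161 = 17*I*sqrt(595) + 14161 = 14161 + 17*I*sqrt(595)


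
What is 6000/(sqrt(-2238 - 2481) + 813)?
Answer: 203250/27737 - 2750*I*sqrt(39)/27737 ≈ 7.3278 - 0.61916*I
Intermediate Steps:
6000/(sqrt(-2238 - 2481) + 813) = 6000/(sqrt(-4719) + 813) = 6000/(11*I*sqrt(39) + 813) = 6000/(813 + 11*I*sqrt(39))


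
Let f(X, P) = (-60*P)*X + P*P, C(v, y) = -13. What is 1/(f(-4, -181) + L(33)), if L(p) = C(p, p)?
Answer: -1/10692 ≈ -9.3528e-5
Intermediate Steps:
L(p) = -13
f(X, P) = P² - 60*P*X (f(X, P) = -60*P*X + P² = P² - 60*P*X)
1/(f(-4, -181) + L(33)) = 1/(-181*(-181 - 60*(-4)) - 13) = 1/(-181*(-181 + 240) - 13) = 1/(-181*59 - 13) = 1/(-10679 - 13) = 1/(-10692) = -1/10692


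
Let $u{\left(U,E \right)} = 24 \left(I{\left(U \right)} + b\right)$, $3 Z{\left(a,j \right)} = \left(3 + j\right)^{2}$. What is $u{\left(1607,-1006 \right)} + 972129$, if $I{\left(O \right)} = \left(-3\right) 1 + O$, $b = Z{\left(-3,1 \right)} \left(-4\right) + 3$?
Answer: $1010185$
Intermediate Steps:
$Z{\left(a,j \right)} = \frac{\left(3 + j\right)^{2}}{3}$
$b = - \frac{55}{3}$ ($b = \frac{\left(3 + 1\right)^{2}}{3} \left(-4\right) + 3 = \frac{4^{2}}{3} \left(-4\right) + 3 = \frac{1}{3} \cdot 16 \left(-4\right) + 3 = \frac{16}{3} \left(-4\right) + 3 = - \frac{64}{3} + 3 = - \frac{55}{3} \approx -18.333$)
$I{\left(O \right)} = -3 + O$
$u{\left(U,E \right)} = -512 + 24 U$ ($u{\left(U,E \right)} = 24 \left(\left(-3 + U\right) - \frac{55}{3}\right) = 24 \left(- \frac{64}{3} + U\right) = -512 + 24 U$)
$u{\left(1607,-1006 \right)} + 972129 = \left(-512 + 24 \cdot 1607\right) + 972129 = \left(-512 + 38568\right) + 972129 = 38056 + 972129 = 1010185$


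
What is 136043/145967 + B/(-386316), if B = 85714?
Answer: 20022086075/28194693786 ≈ 0.71014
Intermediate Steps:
136043/145967 + B/(-386316) = 136043/145967 + 85714/(-386316) = 136043*(1/145967) + 85714*(-1/386316) = 136043/145967 - 42857/193158 = 20022086075/28194693786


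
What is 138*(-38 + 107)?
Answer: 9522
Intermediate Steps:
138*(-38 + 107) = 138*69 = 9522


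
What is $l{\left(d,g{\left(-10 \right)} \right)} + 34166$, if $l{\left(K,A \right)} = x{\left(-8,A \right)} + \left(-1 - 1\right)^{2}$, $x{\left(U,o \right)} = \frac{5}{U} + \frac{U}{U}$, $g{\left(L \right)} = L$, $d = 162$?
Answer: $\frac{273363}{8} \approx 34170.0$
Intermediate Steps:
$x{\left(U,o \right)} = 1 + \frac{5}{U}$ ($x{\left(U,o \right)} = \frac{5}{U} + 1 = 1 + \frac{5}{U}$)
$l{\left(K,A \right)} = \frac{35}{8}$ ($l{\left(K,A \right)} = \frac{5 - 8}{-8} + \left(-1 - 1\right)^{2} = \left(- \frac{1}{8}\right) \left(-3\right) + \left(-2\right)^{2} = \frac{3}{8} + 4 = \frac{35}{8}$)
$l{\left(d,g{\left(-10 \right)} \right)} + 34166 = \frac{35}{8} + 34166 = \frac{273363}{8}$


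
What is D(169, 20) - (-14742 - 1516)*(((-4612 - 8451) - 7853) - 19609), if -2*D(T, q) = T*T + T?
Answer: -658869815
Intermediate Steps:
D(T, q) = -T/2 - T**2/2 (D(T, q) = -(T*T + T)/2 = -(T**2 + T)/2 = -(T + T**2)/2 = -T/2 - T**2/2)
D(169, 20) - (-14742 - 1516)*(((-4612 - 8451) - 7853) - 19609) = -1/2*169*(1 + 169) - (-14742 - 1516)*(((-4612 - 8451) - 7853) - 19609) = -1/2*169*170 - (-16258)*((-13063 - 7853) - 19609) = -14365 - (-16258)*(-20916 - 19609) = -14365 - (-16258)*(-40525) = -14365 - 1*658855450 = -14365 - 658855450 = -658869815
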